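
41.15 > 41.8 False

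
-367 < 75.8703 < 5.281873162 False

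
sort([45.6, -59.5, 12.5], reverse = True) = [45.6, 12.5, -59.5]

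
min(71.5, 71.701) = 71.5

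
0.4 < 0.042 False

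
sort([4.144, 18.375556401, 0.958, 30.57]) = [0.958, 4.144, 18.375556401, 30.57]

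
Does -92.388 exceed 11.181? No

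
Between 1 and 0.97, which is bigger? 1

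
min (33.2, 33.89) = 33.2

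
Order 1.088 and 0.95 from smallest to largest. 0.95,1.088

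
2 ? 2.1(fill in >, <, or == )<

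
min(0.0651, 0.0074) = 0.0074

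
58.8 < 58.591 False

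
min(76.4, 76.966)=76.4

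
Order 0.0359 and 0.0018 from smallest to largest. 0.0018, 0.0359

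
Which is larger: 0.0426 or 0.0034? 0.0426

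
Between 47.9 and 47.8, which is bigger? 47.9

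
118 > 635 False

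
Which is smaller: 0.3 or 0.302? 0.3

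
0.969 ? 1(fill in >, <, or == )<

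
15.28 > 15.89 False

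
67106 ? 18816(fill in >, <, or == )>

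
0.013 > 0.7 False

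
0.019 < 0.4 True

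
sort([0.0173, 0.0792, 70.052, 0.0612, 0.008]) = [0.008, 0.0173, 0.0612, 0.0792, 70.052]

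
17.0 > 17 False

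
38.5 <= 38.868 True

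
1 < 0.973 False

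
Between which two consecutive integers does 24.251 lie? 24 and 25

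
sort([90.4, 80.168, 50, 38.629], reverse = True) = [90.4, 80.168, 50, 38.629]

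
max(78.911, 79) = 79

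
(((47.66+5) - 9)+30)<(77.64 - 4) False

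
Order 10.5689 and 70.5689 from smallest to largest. 10.5689, 70.5689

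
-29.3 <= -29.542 False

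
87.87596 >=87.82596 True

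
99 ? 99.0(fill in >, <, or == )==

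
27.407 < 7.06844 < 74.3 False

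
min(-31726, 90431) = -31726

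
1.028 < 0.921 False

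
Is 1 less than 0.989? No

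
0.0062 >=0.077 False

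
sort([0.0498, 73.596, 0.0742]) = [0.0498, 0.0742, 73.596]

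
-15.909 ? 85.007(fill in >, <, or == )<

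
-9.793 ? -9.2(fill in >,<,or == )<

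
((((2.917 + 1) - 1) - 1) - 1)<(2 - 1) True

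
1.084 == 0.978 False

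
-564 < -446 True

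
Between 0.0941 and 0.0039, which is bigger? 0.0941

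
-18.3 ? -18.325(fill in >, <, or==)>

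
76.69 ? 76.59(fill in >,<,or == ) >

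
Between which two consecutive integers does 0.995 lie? 0 and 1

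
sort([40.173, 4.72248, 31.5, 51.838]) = [4.72248, 31.5, 40.173, 51.838]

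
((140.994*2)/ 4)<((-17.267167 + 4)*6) False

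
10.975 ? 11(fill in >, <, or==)<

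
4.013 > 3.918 True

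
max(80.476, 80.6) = 80.6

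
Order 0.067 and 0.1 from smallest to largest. 0.067,0.1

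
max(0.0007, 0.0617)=0.0617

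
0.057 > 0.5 False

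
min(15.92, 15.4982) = 15.4982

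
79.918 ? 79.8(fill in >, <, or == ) >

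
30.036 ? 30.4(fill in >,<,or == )<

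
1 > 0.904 True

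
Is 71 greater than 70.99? Yes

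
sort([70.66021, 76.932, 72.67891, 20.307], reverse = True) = [76.932, 72.67891, 70.66021, 20.307]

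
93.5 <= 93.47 False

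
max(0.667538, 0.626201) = 0.667538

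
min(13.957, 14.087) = 13.957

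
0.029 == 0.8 False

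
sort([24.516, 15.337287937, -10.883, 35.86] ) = [-10.883, 15.337287937, 24.516, 35.86]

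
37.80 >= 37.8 True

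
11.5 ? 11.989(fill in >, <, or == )<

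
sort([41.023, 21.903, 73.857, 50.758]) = [21.903, 41.023, 50.758, 73.857]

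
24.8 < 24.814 True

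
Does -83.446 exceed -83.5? Yes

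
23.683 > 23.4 True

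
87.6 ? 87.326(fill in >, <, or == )>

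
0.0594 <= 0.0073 False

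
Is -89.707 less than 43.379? Yes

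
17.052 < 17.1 True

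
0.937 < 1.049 True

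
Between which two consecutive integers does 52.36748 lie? 52 and 53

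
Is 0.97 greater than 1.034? No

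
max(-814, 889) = 889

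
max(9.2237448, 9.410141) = 9.410141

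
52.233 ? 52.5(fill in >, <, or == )<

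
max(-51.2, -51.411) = -51.2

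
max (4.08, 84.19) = 84.19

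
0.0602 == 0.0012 False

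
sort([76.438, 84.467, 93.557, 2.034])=[2.034, 76.438, 84.467, 93.557]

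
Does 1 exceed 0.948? Yes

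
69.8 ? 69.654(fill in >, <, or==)>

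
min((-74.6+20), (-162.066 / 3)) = -54.6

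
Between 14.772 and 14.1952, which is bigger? 14.772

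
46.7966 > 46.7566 True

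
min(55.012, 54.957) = 54.957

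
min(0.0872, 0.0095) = 0.0095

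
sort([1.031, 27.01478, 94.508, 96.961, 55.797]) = [1.031, 27.01478, 55.797, 94.508, 96.961]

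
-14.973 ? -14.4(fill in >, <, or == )<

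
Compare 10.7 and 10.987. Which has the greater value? 10.987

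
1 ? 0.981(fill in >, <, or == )>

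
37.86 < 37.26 False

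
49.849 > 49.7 True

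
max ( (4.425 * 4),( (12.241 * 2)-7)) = 17.7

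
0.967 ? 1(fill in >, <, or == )<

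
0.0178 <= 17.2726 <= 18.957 True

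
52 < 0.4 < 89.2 False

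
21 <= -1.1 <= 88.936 False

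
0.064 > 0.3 False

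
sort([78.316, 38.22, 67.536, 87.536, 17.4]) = [17.4, 38.22, 67.536, 78.316, 87.536]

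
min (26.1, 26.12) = 26.1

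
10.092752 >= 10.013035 True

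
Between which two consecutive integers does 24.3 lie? 24 and 25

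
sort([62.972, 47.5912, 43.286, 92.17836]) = [43.286, 47.5912, 62.972, 92.17836]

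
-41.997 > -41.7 False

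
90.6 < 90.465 False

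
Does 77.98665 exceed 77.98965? No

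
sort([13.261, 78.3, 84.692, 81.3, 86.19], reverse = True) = [86.19, 84.692, 81.3, 78.3, 13.261]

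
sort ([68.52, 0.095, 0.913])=[0.095, 0.913, 68.52]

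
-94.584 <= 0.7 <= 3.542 True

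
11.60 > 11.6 False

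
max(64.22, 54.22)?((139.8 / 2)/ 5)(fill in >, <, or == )>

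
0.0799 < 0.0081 False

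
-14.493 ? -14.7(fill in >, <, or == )>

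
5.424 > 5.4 True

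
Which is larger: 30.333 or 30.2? 30.333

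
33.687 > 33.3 True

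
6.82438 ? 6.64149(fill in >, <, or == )>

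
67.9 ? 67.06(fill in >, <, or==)>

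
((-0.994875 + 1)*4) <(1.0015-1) False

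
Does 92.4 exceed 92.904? No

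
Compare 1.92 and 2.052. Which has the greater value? 2.052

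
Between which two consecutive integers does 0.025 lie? 0 and 1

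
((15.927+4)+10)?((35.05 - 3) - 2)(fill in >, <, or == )<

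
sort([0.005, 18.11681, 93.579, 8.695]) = [0.005, 8.695, 18.11681, 93.579]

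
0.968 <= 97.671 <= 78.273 False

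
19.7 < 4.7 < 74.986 False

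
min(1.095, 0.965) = 0.965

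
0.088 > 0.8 False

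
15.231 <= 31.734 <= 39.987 True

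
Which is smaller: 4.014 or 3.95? 3.95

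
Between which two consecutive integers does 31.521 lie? 31 and 32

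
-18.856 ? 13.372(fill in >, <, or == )<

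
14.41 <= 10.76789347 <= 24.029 False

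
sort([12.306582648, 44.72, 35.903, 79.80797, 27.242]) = [12.306582648, 27.242, 35.903, 44.72, 79.80797]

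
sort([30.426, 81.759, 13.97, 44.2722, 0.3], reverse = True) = [81.759, 44.2722, 30.426, 13.97, 0.3]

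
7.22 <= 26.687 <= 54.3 True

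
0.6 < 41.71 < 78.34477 True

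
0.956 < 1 True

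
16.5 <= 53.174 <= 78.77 True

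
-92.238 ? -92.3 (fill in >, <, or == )>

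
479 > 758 False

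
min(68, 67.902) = 67.902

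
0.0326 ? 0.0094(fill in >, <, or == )>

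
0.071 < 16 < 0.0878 False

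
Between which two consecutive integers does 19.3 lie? 19 and 20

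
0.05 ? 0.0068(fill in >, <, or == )>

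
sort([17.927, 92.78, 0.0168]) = [0.0168, 17.927, 92.78]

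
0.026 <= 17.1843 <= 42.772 True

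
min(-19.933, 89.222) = -19.933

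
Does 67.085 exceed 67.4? No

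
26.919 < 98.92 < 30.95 False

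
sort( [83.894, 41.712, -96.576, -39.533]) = [-96.576, -39.533, 41.712, 83.894]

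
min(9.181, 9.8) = 9.181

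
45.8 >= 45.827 False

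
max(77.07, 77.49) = 77.49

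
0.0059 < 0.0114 True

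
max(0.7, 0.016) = 0.7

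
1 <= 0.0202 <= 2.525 False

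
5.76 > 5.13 True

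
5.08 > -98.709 True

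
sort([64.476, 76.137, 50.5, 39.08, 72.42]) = [39.08, 50.5, 64.476, 72.42, 76.137]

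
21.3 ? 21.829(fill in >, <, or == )<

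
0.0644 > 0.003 True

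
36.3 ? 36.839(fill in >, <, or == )<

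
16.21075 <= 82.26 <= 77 False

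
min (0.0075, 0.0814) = 0.0075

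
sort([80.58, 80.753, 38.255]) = [38.255, 80.58, 80.753]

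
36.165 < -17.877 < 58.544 False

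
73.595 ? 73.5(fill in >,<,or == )>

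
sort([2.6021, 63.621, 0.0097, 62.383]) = [0.0097, 2.6021, 62.383, 63.621]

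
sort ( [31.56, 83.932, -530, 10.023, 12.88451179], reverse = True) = [83.932, 31.56, 12.88451179, 10.023, -530]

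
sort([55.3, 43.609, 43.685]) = [43.609, 43.685, 55.3]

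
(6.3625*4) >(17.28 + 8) True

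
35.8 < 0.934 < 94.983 False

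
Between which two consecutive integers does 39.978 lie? 39 and 40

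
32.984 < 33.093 True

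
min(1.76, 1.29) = 1.29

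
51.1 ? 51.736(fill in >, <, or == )<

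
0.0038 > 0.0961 False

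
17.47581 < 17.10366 False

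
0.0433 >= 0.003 True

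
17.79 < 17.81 True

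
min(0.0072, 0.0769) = 0.0072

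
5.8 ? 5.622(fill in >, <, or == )>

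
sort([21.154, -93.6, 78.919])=[-93.6, 21.154, 78.919]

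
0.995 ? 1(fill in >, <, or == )<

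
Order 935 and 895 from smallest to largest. 895, 935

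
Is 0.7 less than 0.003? No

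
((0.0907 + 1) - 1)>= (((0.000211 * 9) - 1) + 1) True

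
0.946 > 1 False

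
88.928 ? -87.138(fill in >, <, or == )>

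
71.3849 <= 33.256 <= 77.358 False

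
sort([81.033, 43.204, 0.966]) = [0.966, 43.204, 81.033]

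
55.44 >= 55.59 False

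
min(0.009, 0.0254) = 0.009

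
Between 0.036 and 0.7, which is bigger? 0.7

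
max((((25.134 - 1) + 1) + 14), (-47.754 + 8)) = 39.134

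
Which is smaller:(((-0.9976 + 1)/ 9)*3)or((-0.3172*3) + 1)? (((-0.9976 + 1)/ 9)*3)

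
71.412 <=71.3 False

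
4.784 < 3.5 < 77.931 False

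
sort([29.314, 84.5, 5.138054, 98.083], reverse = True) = [98.083, 84.5, 29.314, 5.138054]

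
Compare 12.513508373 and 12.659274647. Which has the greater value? 12.659274647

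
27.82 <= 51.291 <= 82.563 True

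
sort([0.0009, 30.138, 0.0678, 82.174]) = [0.0009, 0.0678, 30.138, 82.174]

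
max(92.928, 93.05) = 93.05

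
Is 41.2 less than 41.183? No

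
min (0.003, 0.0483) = 0.003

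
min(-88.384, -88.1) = -88.384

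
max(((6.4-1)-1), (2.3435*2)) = 4.687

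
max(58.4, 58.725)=58.725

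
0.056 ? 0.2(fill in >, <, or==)<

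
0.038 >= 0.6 False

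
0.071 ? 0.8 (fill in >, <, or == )<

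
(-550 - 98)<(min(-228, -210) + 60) True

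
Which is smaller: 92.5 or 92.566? 92.5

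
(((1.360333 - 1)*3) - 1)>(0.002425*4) True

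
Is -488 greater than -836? Yes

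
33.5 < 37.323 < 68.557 True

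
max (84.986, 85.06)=85.06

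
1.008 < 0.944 False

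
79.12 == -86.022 False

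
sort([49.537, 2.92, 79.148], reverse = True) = [79.148, 49.537, 2.92]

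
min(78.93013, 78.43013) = 78.43013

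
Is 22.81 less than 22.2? No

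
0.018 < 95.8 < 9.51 False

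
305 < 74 False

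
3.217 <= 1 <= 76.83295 False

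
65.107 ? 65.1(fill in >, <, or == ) >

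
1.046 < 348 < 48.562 False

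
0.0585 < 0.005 False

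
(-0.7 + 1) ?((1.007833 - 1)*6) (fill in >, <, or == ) >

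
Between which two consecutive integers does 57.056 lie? 57 and 58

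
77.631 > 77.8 False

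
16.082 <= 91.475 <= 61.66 False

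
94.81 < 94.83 True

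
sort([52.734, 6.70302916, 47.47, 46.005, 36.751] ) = [6.70302916, 36.751, 46.005, 47.47, 52.734]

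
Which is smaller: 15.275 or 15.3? 15.275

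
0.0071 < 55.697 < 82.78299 True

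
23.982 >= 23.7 True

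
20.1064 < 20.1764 True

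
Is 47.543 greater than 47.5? Yes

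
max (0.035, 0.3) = 0.3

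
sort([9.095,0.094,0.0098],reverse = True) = [9.095,0.094,0.0098]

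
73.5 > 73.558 False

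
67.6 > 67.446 True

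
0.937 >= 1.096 False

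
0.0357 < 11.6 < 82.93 True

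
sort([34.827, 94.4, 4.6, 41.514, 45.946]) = [4.6, 34.827, 41.514, 45.946, 94.4]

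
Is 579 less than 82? No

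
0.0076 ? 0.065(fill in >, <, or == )<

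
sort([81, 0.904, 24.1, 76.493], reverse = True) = [81, 76.493, 24.1, 0.904]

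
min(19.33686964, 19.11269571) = 19.11269571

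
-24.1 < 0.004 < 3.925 True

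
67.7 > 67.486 True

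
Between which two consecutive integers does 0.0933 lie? 0 and 1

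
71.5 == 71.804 False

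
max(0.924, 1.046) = 1.046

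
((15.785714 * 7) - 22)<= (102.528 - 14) True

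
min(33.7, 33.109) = 33.109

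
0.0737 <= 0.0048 False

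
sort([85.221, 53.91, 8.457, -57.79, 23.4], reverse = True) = [85.221, 53.91, 23.4, 8.457, -57.79]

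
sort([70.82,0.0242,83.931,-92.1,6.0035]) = [-92.1,0.0242,6.0035,70.82,83.931]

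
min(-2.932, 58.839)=-2.932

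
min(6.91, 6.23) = 6.23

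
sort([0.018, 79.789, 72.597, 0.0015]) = [0.0015, 0.018, 72.597, 79.789]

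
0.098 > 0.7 False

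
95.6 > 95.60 False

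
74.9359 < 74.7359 False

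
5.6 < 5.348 False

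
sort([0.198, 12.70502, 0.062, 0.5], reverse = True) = [12.70502, 0.5, 0.198, 0.062]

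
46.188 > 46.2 False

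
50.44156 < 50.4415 False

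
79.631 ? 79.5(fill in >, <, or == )>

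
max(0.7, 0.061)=0.7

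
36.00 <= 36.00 True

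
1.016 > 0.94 True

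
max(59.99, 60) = 60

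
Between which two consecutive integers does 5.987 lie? 5 and 6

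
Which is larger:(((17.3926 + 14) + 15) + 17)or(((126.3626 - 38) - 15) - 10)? (((17.3926 + 14) + 15) + 17)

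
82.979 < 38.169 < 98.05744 False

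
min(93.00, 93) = 93.00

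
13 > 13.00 False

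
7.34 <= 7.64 True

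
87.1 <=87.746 True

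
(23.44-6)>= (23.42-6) True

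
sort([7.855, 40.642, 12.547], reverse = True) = [40.642, 12.547, 7.855]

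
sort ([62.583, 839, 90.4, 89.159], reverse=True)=[839, 90.4, 89.159, 62.583]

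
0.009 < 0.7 True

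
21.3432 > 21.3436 False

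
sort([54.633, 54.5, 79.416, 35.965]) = [35.965, 54.5, 54.633, 79.416]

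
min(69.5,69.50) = 69.5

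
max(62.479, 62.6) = 62.6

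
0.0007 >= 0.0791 False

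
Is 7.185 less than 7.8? Yes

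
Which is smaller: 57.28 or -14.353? -14.353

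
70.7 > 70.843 False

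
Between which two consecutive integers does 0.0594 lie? 0 and 1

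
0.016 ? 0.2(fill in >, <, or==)<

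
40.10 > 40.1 False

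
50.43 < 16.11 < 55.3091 False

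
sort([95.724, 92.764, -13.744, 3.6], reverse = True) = [95.724, 92.764, 3.6, -13.744]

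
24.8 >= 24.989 False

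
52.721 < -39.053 False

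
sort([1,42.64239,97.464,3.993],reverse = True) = [97.464,42.64239,3.993,1]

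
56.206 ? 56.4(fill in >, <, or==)<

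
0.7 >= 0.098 True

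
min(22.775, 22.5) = 22.5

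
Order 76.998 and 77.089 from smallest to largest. 76.998, 77.089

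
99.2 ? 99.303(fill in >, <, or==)<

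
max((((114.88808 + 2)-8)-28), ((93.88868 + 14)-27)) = 80.88868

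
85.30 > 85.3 False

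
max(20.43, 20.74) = 20.74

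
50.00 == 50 True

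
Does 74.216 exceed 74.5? No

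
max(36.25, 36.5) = 36.5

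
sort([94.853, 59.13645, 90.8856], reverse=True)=[94.853, 90.8856, 59.13645]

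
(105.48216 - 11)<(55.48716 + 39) True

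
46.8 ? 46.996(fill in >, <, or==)<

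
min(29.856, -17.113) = -17.113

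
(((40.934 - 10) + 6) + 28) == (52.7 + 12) False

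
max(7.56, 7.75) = 7.75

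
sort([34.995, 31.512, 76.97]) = [31.512, 34.995, 76.97]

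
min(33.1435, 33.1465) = 33.1435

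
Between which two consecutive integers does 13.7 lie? 13 and 14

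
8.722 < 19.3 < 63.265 True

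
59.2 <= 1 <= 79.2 False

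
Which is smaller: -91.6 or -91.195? -91.6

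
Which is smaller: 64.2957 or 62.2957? 62.2957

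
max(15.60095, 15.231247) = 15.60095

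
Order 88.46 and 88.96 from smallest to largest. 88.46, 88.96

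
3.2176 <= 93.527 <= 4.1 False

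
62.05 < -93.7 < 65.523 False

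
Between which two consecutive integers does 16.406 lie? 16 and 17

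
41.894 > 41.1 True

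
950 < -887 False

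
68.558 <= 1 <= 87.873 False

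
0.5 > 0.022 True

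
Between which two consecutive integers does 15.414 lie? 15 and 16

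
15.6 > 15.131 True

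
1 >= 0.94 True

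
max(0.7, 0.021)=0.7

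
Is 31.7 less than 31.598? No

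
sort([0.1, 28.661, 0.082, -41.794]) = [-41.794, 0.082, 0.1, 28.661]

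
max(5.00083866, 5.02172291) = 5.02172291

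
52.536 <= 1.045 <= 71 False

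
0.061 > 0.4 False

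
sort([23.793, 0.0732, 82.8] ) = [0.0732, 23.793, 82.8]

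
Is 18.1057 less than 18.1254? Yes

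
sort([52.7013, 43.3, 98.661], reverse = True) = [98.661, 52.7013, 43.3]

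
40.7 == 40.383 False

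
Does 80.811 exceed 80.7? Yes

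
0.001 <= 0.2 True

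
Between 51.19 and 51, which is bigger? 51.19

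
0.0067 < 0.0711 True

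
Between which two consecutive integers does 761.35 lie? 761 and 762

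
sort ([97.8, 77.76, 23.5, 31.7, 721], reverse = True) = [721, 97.8, 77.76, 31.7, 23.5]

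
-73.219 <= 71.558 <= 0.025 False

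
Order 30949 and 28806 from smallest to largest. 28806, 30949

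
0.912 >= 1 False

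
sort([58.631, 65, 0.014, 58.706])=[0.014, 58.631, 58.706, 65]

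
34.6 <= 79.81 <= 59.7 False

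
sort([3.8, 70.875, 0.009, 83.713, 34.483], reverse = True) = [83.713, 70.875, 34.483, 3.8, 0.009]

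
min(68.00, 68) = 68.00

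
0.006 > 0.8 False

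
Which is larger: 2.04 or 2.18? 2.18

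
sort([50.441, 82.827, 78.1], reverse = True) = [82.827, 78.1, 50.441]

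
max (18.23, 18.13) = 18.23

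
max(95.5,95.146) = 95.5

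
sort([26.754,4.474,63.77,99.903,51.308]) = [4.474,26.754,51.308,63.77,99.903]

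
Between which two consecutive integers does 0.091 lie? 0 and 1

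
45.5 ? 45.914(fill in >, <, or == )<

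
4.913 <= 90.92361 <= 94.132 True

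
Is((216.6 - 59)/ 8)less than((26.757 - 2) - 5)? Yes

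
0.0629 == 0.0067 False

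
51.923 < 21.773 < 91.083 False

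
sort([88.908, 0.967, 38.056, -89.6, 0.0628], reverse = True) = [88.908, 38.056, 0.967, 0.0628, -89.6]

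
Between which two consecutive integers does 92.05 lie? 92 and 93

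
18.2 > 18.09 True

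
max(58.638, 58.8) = 58.8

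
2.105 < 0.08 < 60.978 False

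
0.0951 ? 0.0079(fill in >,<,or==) >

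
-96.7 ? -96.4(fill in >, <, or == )<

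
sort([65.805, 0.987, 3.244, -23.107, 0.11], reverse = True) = [65.805, 3.244, 0.987, 0.11, -23.107]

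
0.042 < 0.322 True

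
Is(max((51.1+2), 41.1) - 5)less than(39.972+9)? Yes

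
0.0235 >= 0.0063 True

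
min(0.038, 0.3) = 0.038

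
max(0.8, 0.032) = 0.8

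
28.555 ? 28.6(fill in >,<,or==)<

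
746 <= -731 False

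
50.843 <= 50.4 False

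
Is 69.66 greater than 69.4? Yes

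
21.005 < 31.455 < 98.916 True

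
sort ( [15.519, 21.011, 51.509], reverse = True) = [51.509, 21.011, 15.519]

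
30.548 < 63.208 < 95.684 True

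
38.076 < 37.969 False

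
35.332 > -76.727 True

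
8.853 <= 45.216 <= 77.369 True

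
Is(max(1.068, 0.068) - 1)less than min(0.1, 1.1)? Yes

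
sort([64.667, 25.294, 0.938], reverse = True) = [64.667, 25.294, 0.938]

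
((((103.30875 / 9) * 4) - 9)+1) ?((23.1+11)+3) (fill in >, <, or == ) >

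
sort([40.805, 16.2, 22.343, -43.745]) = [-43.745, 16.2, 22.343, 40.805]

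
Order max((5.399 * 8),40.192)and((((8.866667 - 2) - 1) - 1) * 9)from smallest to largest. max((5.399 * 8),40.192),((((8.866667 - 2) - 1) - 1) * 9)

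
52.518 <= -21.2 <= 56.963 False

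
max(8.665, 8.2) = 8.665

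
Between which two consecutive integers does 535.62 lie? 535 and 536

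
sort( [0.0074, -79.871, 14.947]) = [-79.871, 0.0074, 14.947]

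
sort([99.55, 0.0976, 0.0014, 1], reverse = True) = [99.55, 1, 0.0976, 0.0014]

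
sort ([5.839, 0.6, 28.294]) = [0.6, 5.839, 28.294]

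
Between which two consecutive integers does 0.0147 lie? 0 and 1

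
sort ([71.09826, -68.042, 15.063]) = [-68.042, 15.063, 71.09826]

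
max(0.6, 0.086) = 0.6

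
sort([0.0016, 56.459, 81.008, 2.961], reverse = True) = [81.008, 56.459, 2.961, 0.0016]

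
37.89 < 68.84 True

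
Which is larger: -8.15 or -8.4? -8.15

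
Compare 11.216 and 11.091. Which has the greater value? 11.216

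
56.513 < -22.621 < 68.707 False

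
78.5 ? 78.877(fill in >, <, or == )<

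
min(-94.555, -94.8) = -94.8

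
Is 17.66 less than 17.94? Yes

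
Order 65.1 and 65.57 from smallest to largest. 65.1, 65.57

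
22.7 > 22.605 True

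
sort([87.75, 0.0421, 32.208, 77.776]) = [0.0421, 32.208, 77.776, 87.75]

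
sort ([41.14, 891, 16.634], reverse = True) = [891, 41.14, 16.634]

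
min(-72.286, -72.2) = -72.286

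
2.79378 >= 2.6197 True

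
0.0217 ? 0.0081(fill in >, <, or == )>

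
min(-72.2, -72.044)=-72.2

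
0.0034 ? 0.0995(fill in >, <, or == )<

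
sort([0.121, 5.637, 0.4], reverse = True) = [5.637, 0.4, 0.121]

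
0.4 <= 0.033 False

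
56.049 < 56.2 True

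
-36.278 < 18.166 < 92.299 True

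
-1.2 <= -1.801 False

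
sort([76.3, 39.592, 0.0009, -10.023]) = [-10.023, 0.0009, 39.592, 76.3]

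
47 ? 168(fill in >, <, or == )<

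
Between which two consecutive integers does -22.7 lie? -23 and -22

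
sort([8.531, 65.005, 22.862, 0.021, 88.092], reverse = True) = [88.092, 65.005, 22.862, 8.531, 0.021]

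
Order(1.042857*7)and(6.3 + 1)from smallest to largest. (1.042857*7), (6.3 + 1)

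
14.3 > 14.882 False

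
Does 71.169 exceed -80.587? Yes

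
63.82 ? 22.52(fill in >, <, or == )>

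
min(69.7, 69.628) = 69.628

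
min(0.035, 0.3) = 0.035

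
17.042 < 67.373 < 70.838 True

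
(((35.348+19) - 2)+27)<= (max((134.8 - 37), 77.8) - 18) True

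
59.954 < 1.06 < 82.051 False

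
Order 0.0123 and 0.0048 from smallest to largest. 0.0048, 0.0123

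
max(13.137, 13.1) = 13.137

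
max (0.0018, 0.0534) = 0.0534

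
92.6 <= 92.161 False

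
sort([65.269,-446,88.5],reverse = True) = [88.5,65.269,-446]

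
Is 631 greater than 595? Yes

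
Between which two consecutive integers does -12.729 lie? -13 and -12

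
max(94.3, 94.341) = 94.341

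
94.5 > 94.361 True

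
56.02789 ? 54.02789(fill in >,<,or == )>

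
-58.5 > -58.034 False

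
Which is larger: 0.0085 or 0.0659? 0.0659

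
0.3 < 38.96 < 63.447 True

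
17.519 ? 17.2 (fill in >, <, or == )>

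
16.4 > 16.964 False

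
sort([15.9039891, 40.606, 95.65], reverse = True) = [95.65, 40.606, 15.9039891]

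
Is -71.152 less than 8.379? Yes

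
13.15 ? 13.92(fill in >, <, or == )<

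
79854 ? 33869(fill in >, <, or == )>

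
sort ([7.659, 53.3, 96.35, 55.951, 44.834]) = [7.659, 44.834, 53.3, 55.951, 96.35]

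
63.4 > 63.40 False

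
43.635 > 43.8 False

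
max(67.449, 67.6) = 67.6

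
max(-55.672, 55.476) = 55.476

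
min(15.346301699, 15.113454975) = 15.113454975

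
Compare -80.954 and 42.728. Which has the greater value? 42.728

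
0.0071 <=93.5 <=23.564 False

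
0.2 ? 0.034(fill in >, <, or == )>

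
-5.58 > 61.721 False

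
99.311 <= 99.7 True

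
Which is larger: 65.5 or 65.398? 65.5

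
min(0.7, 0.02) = 0.02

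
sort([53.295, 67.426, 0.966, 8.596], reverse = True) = [67.426, 53.295, 8.596, 0.966]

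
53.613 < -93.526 False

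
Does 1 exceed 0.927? Yes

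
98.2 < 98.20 False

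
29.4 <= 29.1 False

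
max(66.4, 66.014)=66.4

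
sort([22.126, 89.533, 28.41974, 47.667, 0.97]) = [0.97, 22.126, 28.41974, 47.667, 89.533]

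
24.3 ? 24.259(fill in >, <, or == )>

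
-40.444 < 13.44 True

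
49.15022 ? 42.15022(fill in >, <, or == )>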